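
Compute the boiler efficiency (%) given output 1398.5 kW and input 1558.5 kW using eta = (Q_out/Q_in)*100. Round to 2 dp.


eta = (1398.5/1558.5)*100 = 89.73 %

89.73 %


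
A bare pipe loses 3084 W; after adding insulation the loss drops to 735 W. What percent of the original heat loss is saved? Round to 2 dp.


Savings = ((3084-735)/3084)*100 = 76.17 %

76.17 %


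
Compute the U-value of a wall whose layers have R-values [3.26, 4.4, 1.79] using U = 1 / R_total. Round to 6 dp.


R_total = 3.26 + 4.4 + 1.79 = 9.45
U = 1/9.45 = 0.105820

0.105820


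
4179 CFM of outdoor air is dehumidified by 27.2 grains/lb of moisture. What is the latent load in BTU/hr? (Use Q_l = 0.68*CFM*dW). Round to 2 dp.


Q = 0.68 * 4179 * 27.2 = 77294.78 BTU/hr

77294.78 BTU/hr


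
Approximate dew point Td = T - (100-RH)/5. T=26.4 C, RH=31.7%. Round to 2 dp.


Td = 26.4 - (100-31.7)/5 = 12.74 C

12.74 C


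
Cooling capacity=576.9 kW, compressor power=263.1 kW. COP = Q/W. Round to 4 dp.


COP = 576.9 / 263.1 = 2.1927

2.1927


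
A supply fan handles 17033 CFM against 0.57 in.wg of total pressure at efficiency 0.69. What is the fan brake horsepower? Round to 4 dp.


BHP = 17033 * 0.57 / (6356 * 0.69) = 2.2138 hp

2.2138 hp


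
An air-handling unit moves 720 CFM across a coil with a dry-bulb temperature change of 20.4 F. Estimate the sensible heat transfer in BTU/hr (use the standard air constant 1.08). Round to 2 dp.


Q = 1.08 * 720 * 20.4 = 15863.04 BTU/hr

15863.04 BTU/hr


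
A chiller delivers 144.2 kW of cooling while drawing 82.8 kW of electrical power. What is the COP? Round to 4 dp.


COP = 144.2 / 82.8 = 1.7415

1.7415


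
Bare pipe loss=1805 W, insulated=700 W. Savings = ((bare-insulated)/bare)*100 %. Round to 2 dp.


Savings = ((1805-700)/1805)*100 = 61.22 %

61.22 %


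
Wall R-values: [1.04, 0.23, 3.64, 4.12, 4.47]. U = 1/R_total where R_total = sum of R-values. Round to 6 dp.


R_total = 1.04 + 0.23 + 3.64 + 4.12 + 4.47 = 13.50
U = 1/13.50 = 0.074074

0.074074


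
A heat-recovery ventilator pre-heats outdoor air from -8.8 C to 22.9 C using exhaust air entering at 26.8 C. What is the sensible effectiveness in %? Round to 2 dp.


eff = (22.9-(-8.8))/(26.8-(-8.8))*100 = 89.04 %

89.04 %


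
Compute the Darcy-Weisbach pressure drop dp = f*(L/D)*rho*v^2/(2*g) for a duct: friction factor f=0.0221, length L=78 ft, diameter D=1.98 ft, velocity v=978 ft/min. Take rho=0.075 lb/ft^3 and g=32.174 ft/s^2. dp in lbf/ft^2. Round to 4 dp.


v_fps = 978/60 = 16.3 ft/s
dp = 0.0221*(78/1.98)*0.075*16.3^2/(2*32.174) = 0.2696 lbf/ft^2

0.2696 lbf/ft^2


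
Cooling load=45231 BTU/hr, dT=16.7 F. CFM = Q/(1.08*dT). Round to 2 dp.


CFM = 45231 / (1.08 * 16.7) = 2507.82

2507.82 CFM


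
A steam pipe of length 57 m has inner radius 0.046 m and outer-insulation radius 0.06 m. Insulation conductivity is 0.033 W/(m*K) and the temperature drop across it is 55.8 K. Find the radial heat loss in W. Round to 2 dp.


Q = 2*pi*0.033*57*55.8/ln(0.06/0.046) = 2482.02 W

2482.02 W


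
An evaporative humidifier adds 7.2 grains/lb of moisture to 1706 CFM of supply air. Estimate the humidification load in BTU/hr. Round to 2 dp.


Q = 0.68 * 1706 * 7.2 = 8352.58 BTU/hr

8352.58 BTU/hr


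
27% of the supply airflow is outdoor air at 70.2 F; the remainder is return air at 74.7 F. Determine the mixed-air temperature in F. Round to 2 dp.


T_mix = 0.27*70.2 + 0.73*74.7 = 73.49 F

73.49 F


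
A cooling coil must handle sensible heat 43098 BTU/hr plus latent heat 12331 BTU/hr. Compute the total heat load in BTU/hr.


Qt = 43098 + 12331 = 55429 BTU/hr

55429 BTU/hr


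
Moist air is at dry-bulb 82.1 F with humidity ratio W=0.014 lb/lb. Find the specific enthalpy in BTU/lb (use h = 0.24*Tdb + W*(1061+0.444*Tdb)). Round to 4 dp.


h = 0.24*82.1 + 0.014*(1061+0.444*82.1) = 35.0683 BTU/lb

35.0683 BTU/lb


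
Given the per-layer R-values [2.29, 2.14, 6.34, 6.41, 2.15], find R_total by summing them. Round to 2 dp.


R_total = 2.29 + 2.14 + 6.34 + 6.41 + 2.15 = 19.33

19.33


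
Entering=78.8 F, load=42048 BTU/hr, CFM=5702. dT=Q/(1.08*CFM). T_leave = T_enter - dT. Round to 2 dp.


dT = 42048/(1.08*5702) = 6.8280
T_leave = 78.8 - 6.8280 = 71.97 F

71.97 F


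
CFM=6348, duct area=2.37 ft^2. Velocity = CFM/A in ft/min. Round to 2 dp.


V = 6348 / 2.37 = 2678.48 ft/min

2678.48 ft/min


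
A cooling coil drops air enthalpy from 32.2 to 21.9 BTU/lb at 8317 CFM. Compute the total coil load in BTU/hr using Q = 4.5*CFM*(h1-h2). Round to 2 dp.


Q = 4.5 * 8317 * (32.2 - 21.9) = 385492.95 BTU/hr

385492.95 BTU/hr


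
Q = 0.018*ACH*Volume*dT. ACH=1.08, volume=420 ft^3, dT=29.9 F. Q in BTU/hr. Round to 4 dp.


Q = 0.018 * 1.08 * 420 * 29.9 = 244.1275 BTU/hr

244.1275 BTU/hr


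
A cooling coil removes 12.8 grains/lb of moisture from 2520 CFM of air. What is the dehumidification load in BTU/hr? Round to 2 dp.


Q = 0.68 * 2520 * 12.8 = 21934.08 BTU/hr

21934.08 BTU/hr


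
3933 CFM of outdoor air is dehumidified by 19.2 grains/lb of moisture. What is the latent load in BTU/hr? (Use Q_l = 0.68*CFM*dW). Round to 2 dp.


Q = 0.68 * 3933 * 19.2 = 51349.25 BTU/hr

51349.25 BTU/hr


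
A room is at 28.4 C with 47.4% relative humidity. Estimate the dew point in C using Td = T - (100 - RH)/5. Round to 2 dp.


Td = 28.4 - (100-47.4)/5 = 17.88 C

17.88 C


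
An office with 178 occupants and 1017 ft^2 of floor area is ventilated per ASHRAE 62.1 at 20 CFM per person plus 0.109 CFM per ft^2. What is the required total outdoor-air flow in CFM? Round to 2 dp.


Total = 178*20 + 1017*0.109 = 3670.85 CFM

3670.85 CFM


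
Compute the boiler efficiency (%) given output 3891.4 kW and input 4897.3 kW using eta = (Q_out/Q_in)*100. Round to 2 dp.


eta = (3891.4/4897.3)*100 = 79.46 %

79.46 %


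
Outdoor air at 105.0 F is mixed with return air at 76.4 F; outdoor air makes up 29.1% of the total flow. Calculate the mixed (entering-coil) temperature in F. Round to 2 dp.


T_mix = 76.4 + (29.1/100)*(105.0-76.4) = 84.72 F

84.72 F


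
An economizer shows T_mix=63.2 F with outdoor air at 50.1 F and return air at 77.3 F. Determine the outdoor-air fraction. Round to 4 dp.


frac = (63.2 - 77.3) / (50.1 - 77.3) = 0.5184

0.5184


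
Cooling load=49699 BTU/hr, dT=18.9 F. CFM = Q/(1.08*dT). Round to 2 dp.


CFM = 49699 / (1.08 * 18.9) = 2434.79

2434.79 CFM


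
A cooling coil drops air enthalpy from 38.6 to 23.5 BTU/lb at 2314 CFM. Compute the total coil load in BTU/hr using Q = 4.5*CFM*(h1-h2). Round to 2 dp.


Q = 4.5 * 2314 * (38.6 - 23.5) = 157236.30 BTU/hr

157236.30 BTU/hr


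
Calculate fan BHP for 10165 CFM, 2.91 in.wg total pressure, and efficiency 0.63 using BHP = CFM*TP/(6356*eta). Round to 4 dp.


BHP = 10165 * 2.91 / (6356 * 0.63) = 7.3871 hp

7.3871 hp


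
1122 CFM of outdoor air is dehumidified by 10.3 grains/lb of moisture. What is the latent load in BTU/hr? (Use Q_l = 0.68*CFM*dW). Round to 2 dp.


Q = 0.68 * 1122 * 10.3 = 7858.49 BTU/hr

7858.49 BTU/hr


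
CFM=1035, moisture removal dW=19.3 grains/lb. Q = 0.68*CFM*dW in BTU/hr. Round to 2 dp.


Q = 0.68 * 1035 * 19.3 = 13583.34 BTU/hr

13583.34 BTU/hr


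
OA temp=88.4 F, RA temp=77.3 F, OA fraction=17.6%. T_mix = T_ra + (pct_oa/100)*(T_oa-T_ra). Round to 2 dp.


T_mix = 77.3 + (17.6/100)*(88.4-77.3) = 79.25 F

79.25 F


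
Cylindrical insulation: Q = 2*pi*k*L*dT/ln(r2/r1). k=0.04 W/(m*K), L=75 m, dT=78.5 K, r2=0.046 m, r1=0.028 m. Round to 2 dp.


Q = 2*pi*0.04*75*78.5/ln(0.046/0.028) = 2980.62 W

2980.62 W


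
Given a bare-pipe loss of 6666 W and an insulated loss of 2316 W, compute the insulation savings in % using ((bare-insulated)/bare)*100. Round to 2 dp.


Savings = ((6666-2316)/6666)*100 = 65.26 %

65.26 %


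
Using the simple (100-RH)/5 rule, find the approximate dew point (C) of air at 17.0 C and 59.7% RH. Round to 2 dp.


Td = 17.0 - (100-59.7)/5 = 8.94 C

8.94 C


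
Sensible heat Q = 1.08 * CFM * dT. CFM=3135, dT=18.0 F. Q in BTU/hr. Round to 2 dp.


Q = 1.08 * 3135 * 18.0 = 60944.40 BTU/hr

60944.40 BTU/hr


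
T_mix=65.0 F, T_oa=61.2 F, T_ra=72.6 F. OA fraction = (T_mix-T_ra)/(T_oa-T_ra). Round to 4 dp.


frac = (65.0 - 72.6) / (61.2 - 72.6) = 0.6667

0.6667


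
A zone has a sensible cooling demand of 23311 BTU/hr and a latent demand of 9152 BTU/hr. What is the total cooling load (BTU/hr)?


Qt = 23311 + 9152 = 32463 BTU/hr

32463 BTU/hr


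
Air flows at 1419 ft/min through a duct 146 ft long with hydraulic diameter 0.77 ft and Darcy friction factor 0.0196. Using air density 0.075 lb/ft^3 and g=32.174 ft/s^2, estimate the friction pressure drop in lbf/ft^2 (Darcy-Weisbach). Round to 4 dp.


v_fps = 1419/60 = 23.65 ft/s
dp = 0.0196*(146/0.77)*0.075*23.65^2/(2*32.174) = 2.4227 lbf/ft^2

2.4227 lbf/ft^2


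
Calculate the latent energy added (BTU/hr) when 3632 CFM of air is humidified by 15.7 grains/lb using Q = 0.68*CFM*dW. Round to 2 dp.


Q = 0.68 * 3632 * 15.7 = 38775.23 BTU/hr

38775.23 BTU/hr


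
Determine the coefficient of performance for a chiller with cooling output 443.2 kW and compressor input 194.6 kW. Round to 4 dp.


COP = 443.2 / 194.6 = 2.2775

2.2775


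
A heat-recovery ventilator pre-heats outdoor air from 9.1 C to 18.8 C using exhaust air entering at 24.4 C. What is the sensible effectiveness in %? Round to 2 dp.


eff = (18.8-9.1)/(24.4-9.1)*100 = 63.40 %

63.40 %


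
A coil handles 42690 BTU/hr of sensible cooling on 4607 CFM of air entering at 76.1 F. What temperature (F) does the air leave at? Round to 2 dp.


dT = 42690/(1.08*4607) = 8.5799
T_leave = 76.1 - 8.5799 = 67.52 F

67.52 F


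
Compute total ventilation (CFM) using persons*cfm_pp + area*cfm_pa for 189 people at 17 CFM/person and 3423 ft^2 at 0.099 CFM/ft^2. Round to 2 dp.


Total = 189*17 + 3423*0.099 = 3551.88 CFM

3551.88 CFM


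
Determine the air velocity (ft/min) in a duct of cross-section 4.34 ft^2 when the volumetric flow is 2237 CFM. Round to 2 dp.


V = 2237 / 4.34 = 515.44 ft/min

515.44 ft/min


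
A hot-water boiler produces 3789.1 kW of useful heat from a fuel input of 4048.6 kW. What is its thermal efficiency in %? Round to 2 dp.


eta = (3789.1/4048.6)*100 = 93.59 %

93.59 %


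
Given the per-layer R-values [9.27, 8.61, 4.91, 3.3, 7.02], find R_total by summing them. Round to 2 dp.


R_total = 9.27 + 8.61 + 4.91 + 3.3 + 7.02 = 33.11

33.11


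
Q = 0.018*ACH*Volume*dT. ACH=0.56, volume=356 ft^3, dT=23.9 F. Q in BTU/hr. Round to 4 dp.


Q = 0.018 * 0.56 * 356 * 23.9 = 85.7647 BTU/hr

85.7647 BTU/hr


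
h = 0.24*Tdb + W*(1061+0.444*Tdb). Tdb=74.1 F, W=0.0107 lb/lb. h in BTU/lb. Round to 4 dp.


h = 0.24*74.1 + 0.0107*(1061+0.444*74.1) = 29.4887 BTU/lb

29.4887 BTU/lb


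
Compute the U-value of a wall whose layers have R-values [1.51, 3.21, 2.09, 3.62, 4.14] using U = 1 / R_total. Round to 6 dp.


R_total = 1.51 + 3.21 + 2.09 + 3.62 + 4.14 = 14.57
U = 1/14.57 = 0.068634

0.068634


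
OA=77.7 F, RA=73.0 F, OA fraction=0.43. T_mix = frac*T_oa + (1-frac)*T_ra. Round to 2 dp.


T_mix = 0.43*77.7 + 0.57*73.0 = 75.02 F

75.02 F


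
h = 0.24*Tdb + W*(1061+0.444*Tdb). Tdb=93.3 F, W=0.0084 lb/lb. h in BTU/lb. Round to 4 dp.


h = 0.24*93.3 + 0.0084*(1061+0.444*93.3) = 31.6524 BTU/lb

31.6524 BTU/lb


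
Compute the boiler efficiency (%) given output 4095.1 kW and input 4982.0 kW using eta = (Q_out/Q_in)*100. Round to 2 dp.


eta = (4095.1/4982.0)*100 = 82.20 %

82.20 %


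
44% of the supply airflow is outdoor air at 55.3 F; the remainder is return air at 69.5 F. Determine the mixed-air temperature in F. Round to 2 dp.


T_mix = 0.44*55.3 + 0.56*69.5 = 63.25 F

63.25 F


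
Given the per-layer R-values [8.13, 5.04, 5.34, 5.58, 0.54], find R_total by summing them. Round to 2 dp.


R_total = 8.13 + 5.04 + 5.34 + 5.58 + 0.54 = 24.63

24.63


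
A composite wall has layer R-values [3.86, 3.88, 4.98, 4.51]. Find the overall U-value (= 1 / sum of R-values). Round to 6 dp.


R_total = 3.86 + 3.88 + 4.98 + 4.51 = 17.23
U = 1/17.23 = 0.058038

0.058038


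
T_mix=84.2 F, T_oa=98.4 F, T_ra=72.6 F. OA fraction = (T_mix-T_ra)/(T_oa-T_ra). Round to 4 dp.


frac = (84.2 - 72.6) / (98.4 - 72.6) = 0.4496

0.4496


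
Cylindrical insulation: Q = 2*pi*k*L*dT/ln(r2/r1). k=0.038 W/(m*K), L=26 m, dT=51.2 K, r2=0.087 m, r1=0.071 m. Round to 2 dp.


Q = 2*pi*0.038*26*51.2/ln(0.087/0.071) = 1563.95 W

1563.95 W


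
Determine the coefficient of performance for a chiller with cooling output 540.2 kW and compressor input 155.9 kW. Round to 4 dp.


COP = 540.2 / 155.9 = 3.4650

3.4650


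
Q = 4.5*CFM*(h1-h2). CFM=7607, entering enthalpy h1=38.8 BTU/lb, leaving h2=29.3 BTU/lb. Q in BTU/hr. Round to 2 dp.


Q = 4.5 * 7607 * (38.8 - 29.3) = 325199.25 BTU/hr

325199.25 BTU/hr


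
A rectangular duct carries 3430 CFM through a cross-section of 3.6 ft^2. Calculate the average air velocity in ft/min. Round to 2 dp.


V = 3430 / 3.6 = 952.78 ft/min

952.78 ft/min


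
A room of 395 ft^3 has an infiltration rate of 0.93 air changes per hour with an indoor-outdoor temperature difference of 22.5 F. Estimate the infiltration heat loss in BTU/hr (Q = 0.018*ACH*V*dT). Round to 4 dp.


Q = 0.018 * 0.93 * 395 * 22.5 = 148.7768 BTU/hr

148.7768 BTU/hr


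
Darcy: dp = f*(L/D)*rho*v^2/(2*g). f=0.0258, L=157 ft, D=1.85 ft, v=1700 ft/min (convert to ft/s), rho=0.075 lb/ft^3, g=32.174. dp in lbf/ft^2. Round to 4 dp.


v_fps = 1700/60 = 28.3333 ft/s
dp = 0.0258*(157/1.85)*0.075*28.3333^2/(2*32.174) = 2.0487 lbf/ft^2

2.0487 lbf/ft^2


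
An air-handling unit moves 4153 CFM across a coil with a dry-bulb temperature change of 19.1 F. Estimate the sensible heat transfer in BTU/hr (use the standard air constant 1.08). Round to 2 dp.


Q = 1.08 * 4153 * 19.1 = 85668.08 BTU/hr

85668.08 BTU/hr


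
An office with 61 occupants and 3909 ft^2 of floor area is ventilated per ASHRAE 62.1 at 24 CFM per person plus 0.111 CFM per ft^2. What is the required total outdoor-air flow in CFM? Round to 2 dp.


Total = 61*24 + 3909*0.111 = 1897.90 CFM

1897.90 CFM


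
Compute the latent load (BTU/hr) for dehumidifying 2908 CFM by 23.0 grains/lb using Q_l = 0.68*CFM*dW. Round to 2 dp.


Q = 0.68 * 2908 * 23.0 = 45481.12 BTU/hr

45481.12 BTU/hr


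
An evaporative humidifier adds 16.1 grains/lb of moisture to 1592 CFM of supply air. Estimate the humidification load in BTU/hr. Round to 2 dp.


Q = 0.68 * 1592 * 16.1 = 17429.22 BTU/hr

17429.22 BTU/hr


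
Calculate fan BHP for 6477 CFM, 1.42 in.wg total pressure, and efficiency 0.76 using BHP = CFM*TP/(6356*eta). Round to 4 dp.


BHP = 6477 * 1.42 / (6356 * 0.76) = 1.9040 hp

1.9040 hp


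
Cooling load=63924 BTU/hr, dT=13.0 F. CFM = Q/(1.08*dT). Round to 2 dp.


CFM = 63924 / (1.08 * 13.0) = 4552.99

4552.99 CFM


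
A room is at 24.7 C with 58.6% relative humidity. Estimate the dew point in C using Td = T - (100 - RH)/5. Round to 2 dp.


Td = 24.7 - (100-58.6)/5 = 16.42 C

16.42 C


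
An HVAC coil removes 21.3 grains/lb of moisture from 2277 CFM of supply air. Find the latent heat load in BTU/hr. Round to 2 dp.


Q = 0.68 * 2277 * 21.3 = 32980.07 BTU/hr

32980.07 BTU/hr


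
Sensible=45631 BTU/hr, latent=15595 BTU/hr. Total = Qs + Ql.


Qt = 45631 + 15595 = 61226 BTU/hr

61226 BTU/hr


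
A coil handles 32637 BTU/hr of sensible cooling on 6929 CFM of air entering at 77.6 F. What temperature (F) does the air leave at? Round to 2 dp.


dT = 32637/(1.08*6929) = 4.3613
T_leave = 77.6 - 4.3613 = 73.24 F

73.24 F


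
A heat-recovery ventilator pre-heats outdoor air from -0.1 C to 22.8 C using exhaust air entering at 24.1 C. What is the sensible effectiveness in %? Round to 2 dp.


eff = (22.8-(-0.1))/(24.1-(-0.1))*100 = 94.63 %

94.63 %


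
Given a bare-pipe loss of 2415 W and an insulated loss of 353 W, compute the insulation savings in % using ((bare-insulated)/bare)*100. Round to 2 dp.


Savings = ((2415-353)/2415)*100 = 85.38 %

85.38 %


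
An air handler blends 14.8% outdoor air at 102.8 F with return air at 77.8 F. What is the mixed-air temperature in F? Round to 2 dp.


T_mix = 77.8 + (14.8/100)*(102.8-77.8) = 81.50 F

81.50 F


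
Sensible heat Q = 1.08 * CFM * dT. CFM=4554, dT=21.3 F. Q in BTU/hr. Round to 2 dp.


Q = 1.08 * 4554 * 21.3 = 104760.22 BTU/hr

104760.22 BTU/hr


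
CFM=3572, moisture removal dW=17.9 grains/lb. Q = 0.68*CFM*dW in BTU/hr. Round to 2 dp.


Q = 0.68 * 3572 * 17.9 = 43478.38 BTU/hr

43478.38 BTU/hr


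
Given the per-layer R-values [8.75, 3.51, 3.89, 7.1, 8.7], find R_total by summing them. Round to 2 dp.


R_total = 8.75 + 3.51 + 3.89 + 7.1 + 8.7 = 31.95

31.95


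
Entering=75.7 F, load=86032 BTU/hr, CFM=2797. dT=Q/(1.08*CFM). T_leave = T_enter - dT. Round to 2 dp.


dT = 86032/(1.08*2797) = 28.4803
T_leave = 75.7 - 28.4803 = 47.22 F

47.22 F


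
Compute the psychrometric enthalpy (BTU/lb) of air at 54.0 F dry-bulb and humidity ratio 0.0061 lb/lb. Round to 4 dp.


h = 0.24*54.0 + 0.0061*(1061+0.444*54.0) = 19.5784 BTU/lb

19.5784 BTU/lb


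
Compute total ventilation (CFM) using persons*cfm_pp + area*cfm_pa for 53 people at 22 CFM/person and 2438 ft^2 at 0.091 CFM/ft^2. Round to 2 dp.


Total = 53*22 + 2438*0.091 = 1387.86 CFM

1387.86 CFM


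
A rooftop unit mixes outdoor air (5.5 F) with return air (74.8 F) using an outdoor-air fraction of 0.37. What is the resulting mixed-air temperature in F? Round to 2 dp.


T_mix = 0.37*5.5 + 0.63*74.8 = 49.16 F

49.16 F


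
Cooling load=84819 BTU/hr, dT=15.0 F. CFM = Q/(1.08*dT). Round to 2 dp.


CFM = 84819 / (1.08 * 15.0) = 5235.74

5235.74 CFM


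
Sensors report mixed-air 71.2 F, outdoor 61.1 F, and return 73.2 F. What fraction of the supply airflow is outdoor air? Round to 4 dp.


frac = (71.2 - 73.2) / (61.1 - 73.2) = 0.1653

0.1653


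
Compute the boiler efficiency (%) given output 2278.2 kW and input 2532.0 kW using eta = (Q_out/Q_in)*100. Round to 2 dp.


eta = (2278.2/2532.0)*100 = 89.98 %

89.98 %


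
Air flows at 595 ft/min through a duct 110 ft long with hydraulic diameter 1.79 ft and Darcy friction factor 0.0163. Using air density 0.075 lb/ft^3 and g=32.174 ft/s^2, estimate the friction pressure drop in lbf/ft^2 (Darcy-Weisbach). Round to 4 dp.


v_fps = 595/60 = 9.9167 ft/s
dp = 0.0163*(110/1.79)*0.075*9.9167^2/(2*32.174) = 0.1148 lbf/ft^2

0.1148 lbf/ft^2


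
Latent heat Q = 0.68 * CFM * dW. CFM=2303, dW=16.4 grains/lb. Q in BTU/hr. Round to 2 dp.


Q = 0.68 * 2303 * 16.4 = 25683.06 BTU/hr

25683.06 BTU/hr


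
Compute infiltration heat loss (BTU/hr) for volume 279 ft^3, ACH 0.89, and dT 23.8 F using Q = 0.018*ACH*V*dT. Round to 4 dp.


Q = 0.018 * 0.89 * 279 * 23.8 = 106.3760 BTU/hr

106.3760 BTU/hr


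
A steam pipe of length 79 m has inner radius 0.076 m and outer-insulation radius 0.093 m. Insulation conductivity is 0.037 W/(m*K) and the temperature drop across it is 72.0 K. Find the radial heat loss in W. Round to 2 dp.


Q = 2*pi*0.037*79*72.0/ln(0.093/0.076) = 6550.55 W

6550.55 W


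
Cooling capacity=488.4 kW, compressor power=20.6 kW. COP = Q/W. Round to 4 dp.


COP = 488.4 / 20.6 = 23.7087

23.7087


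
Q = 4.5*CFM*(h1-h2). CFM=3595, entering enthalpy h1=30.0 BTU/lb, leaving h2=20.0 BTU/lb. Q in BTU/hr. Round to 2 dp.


Q = 4.5 * 3595 * (30.0 - 20.0) = 161775.00 BTU/hr

161775.00 BTU/hr


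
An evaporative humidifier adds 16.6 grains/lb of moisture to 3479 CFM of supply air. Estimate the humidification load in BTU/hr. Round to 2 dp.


Q = 0.68 * 3479 * 16.6 = 39270.95 BTU/hr

39270.95 BTU/hr


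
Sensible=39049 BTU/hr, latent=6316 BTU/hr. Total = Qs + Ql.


Qt = 39049 + 6316 = 45365 BTU/hr

45365 BTU/hr


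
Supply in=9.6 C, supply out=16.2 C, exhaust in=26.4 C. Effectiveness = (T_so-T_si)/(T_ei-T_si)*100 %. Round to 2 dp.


eff = (16.2-9.6)/(26.4-9.6)*100 = 39.29 %

39.29 %


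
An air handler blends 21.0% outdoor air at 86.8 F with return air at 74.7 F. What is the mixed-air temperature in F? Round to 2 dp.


T_mix = 74.7 + (21.0/100)*(86.8-74.7) = 77.24 F

77.24 F


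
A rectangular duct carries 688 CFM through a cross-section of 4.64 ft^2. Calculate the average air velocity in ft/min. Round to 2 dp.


V = 688 / 4.64 = 148.28 ft/min

148.28 ft/min


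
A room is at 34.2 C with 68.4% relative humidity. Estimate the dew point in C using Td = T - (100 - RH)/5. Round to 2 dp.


Td = 34.2 - (100-68.4)/5 = 27.88 C

27.88 C


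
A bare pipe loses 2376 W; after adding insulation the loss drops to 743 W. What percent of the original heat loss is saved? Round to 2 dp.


Savings = ((2376-743)/2376)*100 = 68.73 %

68.73 %


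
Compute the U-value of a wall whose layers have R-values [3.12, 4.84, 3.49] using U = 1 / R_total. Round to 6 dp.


R_total = 3.12 + 4.84 + 3.49 = 11.45
U = 1/11.45 = 0.087336

0.087336


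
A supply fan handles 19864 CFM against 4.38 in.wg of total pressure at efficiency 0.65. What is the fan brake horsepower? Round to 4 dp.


BHP = 19864 * 4.38 / (6356 * 0.65) = 21.0593 hp

21.0593 hp


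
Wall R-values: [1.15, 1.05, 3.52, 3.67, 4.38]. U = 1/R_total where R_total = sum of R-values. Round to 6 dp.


R_total = 1.15 + 1.05 + 3.52 + 3.67 + 4.38 = 13.77
U = 1/13.77 = 0.072622

0.072622


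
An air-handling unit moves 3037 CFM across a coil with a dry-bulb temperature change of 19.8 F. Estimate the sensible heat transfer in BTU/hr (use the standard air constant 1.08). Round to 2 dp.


Q = 1.08 * 3037 * 19.8 = 64943.21 BTU/hr

64943.21 BTU/hr


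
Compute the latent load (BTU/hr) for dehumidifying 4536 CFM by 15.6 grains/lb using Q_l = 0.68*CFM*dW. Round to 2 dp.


Q = 0.68 * 4536 * 15.6 = 48117.89 BTU/hr

48117.89 BTU/hr


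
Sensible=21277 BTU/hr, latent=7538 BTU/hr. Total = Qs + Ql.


Qt = 21277 + 7538 = 28815 BTU/hr

28815 BTU/hr


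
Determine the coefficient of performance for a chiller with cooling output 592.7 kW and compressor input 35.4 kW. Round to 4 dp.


COP = 592.7 / 35.4 = 16.7429

16.7429


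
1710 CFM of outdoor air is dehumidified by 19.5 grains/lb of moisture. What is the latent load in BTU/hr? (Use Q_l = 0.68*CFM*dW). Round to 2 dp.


Q = 0.68 * 1710 * 19.5 = 22674.60 BTU/hr

22674.60 BTU/hr


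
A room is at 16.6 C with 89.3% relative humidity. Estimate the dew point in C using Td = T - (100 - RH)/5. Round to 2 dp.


Td = 16.6 - (100-89.3)/5 = 14.46 C

14.46 C


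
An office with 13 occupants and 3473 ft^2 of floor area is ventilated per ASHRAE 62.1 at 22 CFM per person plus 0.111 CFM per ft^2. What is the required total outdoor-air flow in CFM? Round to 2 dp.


Total = 13*22 + 3473*0.111 = 671.50 CFM

671.50 CFM


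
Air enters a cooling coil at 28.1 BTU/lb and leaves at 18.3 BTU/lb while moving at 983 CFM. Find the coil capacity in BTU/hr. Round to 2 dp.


Q = 4.5 * 983 * (28.1 - 18.3) = 43350.30 BTU/hr

43350.30 BTU/hr


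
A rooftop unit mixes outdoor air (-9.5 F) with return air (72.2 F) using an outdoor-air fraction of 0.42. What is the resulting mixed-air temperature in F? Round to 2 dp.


T_mix = 0.42*(-9.5) + 0.58*72.2 = 37.89 F

37.89 F


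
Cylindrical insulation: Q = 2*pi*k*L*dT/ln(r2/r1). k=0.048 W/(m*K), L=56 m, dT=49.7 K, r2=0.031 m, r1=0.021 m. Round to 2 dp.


Q = 2*pi*0.048*56*49.7/ln(0.031/0.021) = 2155.25 W

2155.25 W


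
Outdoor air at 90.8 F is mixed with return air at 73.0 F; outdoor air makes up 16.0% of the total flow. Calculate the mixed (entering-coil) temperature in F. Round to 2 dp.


T_mix = 73.0 + (16.0/100)*(90.8-73.0) = 75.85 F

75.85 F


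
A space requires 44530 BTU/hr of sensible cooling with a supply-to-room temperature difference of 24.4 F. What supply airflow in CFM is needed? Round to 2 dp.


CFM = 44530 / (1.08 * 24.4) = 1689.81

1689.81 CFM


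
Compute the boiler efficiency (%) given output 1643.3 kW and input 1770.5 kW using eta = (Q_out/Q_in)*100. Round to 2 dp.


eta = (1643.3/1770.5)*100 = 92.82 %

92.82 %


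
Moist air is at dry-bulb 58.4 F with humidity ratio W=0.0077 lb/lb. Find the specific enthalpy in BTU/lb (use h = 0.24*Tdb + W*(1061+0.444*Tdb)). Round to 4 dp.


h = 0.24*58.4 + 0.0077*(1061+0.444*58.4) = 22.3854 BTU/lb

22.3854 BTU/lb


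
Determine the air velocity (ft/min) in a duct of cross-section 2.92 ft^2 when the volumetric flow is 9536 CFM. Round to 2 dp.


V = 9536 / 2.92 = 3265.75 ft/min

3265.75 ft/min


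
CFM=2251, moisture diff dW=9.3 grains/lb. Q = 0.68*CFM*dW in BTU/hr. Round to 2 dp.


Q = 0.68 * 2251 * 9.3 = 14235.32 BTU/hr

14235.32 BTU/hr


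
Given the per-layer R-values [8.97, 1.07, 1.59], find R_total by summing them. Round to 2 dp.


R_total = 8.97 + 1.07 + 1.59 = 11.63

11.63


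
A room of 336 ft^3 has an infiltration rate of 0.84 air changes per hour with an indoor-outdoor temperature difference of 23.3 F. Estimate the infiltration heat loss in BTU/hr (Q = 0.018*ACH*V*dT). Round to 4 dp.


Q = 0.018 * 0.84 * 336 * 23.3 = 118.3715 BTU/hr

118.3715 BTU/hr


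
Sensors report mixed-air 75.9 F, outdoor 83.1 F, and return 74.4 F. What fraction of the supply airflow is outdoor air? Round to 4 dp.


frac = (75.9 - 74.4) / (83.1 - 74.4) = 0.1724

0.1724


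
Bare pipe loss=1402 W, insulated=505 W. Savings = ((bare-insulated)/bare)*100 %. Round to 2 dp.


Savings = ((1402-505)/1402)*100 = 63.98 %

63.98 %


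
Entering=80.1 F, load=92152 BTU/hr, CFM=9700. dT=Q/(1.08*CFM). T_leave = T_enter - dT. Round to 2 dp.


dT = 92152/(1.08*9700) = 8.7965
T_leave = 80.1 - 8.7965 = 71.30 F

71.30 F


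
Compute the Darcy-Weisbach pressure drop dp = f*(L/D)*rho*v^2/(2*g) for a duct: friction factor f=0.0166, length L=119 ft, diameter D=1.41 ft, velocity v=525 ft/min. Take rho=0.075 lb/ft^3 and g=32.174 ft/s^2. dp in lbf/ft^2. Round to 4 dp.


v_fps = 525/60 = 8.75 ft/s
dp = 0.0166*(119/1.41)*0.075*8.75^2/(2*32.174) = 0.1250 lbf/ft^2

0.1250 lbf/ft^2


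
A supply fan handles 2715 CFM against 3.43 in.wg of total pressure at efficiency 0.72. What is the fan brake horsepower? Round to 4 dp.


BHP = 2715 * 3.43 / (6356 * 0.72) = 2.0349 hp

2.0349 hp


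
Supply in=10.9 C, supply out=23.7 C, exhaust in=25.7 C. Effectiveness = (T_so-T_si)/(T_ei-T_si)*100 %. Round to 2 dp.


eff = (23.7-10.9)/(25.7-10.9)*100 = 86.49 %

86.49 %


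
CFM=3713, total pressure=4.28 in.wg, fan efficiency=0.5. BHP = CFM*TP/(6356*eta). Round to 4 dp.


BHP = 3713 * 4.28 / (6356 * 0.5) = 5.0005 hp

5.0005 hp


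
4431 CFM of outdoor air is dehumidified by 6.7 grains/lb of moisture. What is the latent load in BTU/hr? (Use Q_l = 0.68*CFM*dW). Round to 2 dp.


Q = 0.68 * 4431 * 6.7 = 20187.64 BTU/hr

20187.64 BTU/hr


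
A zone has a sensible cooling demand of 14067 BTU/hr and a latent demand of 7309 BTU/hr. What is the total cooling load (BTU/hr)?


Qt = 14067 + 7309 = 21376 BTU/hr

21376 BTU/hr


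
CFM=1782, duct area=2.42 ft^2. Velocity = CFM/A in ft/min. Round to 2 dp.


V = 1782 / 2.42 = 736.36 ft/min

736.36 ft/min


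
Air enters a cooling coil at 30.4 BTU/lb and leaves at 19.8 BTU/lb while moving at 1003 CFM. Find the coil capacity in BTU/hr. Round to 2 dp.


Q = 4.5 * 1003 * (30.4 - 19.8) = 47843.10 BTU/hr

47843.10 BTU/hr


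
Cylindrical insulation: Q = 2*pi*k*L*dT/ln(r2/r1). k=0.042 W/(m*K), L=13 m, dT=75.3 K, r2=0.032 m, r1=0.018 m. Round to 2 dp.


Q = 2*pi*0.042*13*75.3/ln(0.032/0.018) = 448.98 W

448.98 W


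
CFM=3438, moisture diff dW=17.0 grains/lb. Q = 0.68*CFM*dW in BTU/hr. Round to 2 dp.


Q = 0.68 * 3438 * 17.0 = 39743.28 BTU/hr

39743.28 BTU/hr


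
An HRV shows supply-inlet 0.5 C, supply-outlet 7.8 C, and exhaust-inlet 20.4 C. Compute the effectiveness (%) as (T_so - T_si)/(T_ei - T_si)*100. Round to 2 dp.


eff = (7.8-0.5)/(20.4-0.5)*100 = 36.68 %

36.68 %


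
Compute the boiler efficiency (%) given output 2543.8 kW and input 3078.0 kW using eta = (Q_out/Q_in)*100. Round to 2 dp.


eta = (2543.8/3078.0)*100 = 82.64 %

82.64 %


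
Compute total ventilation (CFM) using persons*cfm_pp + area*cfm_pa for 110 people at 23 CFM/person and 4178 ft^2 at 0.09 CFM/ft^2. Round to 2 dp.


Total = 110*23 + 4178*0.09 = 2906.02 CFM

2906.02 CFM


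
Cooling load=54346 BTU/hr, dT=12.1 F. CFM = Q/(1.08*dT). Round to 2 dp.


CFM = 54346 / (1.08 * 12.1) = 4158.71

4158.71 CFM


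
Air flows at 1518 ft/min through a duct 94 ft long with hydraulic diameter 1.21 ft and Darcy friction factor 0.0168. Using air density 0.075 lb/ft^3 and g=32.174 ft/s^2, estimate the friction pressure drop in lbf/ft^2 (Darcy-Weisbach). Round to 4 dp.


v_fps = 1518/60 = 25.3 ft/s
dp = 0.0168*(94/1.21)*0.075*25.3^2/(2*32.174) = 0.9737 lbf/ft^2

0.9737 lbf/ft^2


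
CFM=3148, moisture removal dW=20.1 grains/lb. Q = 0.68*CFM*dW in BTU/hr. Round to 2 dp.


Q = 0.68 * 3148 * 20.1 = 43026.86 BTU/hr

43026.86 BTU/hr


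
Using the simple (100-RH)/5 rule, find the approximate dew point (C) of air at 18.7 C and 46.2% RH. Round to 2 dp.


Td = 18.7 - (100-46.2)/5 = 7.94 C

7.94 C


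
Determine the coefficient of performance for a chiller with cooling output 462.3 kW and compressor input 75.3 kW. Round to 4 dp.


COP = 462.3 / 75.3 = 6.1394

6.1394


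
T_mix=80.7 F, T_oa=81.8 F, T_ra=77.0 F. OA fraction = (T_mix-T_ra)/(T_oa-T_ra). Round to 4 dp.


frac = (80.7 - 77.0) / (81.8 - 77.0) = 0.7708

0.7708


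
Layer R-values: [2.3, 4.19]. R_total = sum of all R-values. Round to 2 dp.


R_total = 2.3 + 4.19 = 6.49

6.49


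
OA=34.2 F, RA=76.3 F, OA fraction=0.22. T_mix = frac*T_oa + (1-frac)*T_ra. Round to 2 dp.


T_mix = 0.22*34.2 + 0.78*76.3 = 67.04 F

67.04 F


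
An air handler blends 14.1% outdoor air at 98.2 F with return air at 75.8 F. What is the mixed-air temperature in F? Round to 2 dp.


T_mix = 75.8 + (14.1/100)*(98.2-75.8) = 78.96 F

78.96 F


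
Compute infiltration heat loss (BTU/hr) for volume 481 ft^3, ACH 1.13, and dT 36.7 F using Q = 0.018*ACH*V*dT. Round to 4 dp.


Q = 0.018 * 1.13 * 481 * 36.7 = 359.0559 BTU/hr

359.0559 BTU/hr


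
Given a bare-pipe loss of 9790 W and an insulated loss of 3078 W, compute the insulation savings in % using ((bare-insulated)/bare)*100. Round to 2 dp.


Savings = ((9790-3078)/9790)*100 = 68.56 %

68.56 %


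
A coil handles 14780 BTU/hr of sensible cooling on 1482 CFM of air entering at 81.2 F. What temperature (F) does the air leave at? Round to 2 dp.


dT = 14780/(1.08*1482) = 9.2343
T_leave = 81.2 - 9.2343 = 71.97 F

71.97 F


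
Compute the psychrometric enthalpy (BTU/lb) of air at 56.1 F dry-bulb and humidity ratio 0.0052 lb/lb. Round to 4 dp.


h = 0.24*56.1 + 0.0052*(1061+0.444*56.1) = 19.1107 BTU/lb

19.1107 BTU/lb


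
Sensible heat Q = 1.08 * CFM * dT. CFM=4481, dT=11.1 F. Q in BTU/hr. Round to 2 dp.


Q = 1.08 * 4481 * 11.1 = 53718.23 BTU/hr

53718.23 BTU/hr


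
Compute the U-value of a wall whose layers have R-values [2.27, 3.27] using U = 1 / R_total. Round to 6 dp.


R_total = 2.27 + 3.27 = 5.54
U = 1/5.54 = 0.180505

0.180505


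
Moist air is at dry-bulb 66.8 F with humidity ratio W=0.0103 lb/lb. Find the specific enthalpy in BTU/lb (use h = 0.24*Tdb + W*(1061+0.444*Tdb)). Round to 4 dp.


h = 0.24*66.8 + 0.0103*(1061+0.444*66.8) = 27.2658 BTU/lb

27.2658 BTU/lb


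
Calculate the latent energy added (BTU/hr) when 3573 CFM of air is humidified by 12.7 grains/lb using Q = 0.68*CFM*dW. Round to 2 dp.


Q = 0.68 * 3573 * 12.7 = 30856.43 BTU/hr

30856.43 BTU/hr


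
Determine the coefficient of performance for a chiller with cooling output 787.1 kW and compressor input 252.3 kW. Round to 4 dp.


COP = 787.1 / 252.3 = 3.1197

3.1197


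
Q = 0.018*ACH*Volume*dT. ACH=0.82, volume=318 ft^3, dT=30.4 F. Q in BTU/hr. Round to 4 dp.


Q = 0.018 * 0.82 * 318 * 30.4 = 142.6879 BTU/hr

142.6879 BTU/hr


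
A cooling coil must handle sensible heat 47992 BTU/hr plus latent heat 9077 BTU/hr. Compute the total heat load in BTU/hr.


Qt = 47992 + 9077 = 57069 BTU/hr

57069 BTU/hr


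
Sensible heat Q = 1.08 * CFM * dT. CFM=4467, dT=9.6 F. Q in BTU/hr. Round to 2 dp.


Q = 1.08 * 4467 * 9.6 = 46313.86 BTU/hr

46313.86 BTU/hr


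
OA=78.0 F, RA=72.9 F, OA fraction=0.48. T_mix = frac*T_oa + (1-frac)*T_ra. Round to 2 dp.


T_mix = 0.48*78.0 + 0.52*72.9 = 75.35 F

75.35 F


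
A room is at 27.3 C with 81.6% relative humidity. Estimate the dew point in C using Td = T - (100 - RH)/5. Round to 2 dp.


Td = 27.3 - (100-81.6)/5 = 23.62 C

23.62 C


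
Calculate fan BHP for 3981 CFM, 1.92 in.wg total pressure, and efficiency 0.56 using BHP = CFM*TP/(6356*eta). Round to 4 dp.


BHP = 3981 * 1.92 / (6356 * 0.56) = 2.1474 hp

2.1474 hp


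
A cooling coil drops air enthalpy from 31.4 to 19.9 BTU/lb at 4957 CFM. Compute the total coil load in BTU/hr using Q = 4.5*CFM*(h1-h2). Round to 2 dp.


Q = 4.5 * 4957 * (31.4 - 19.9) = 256524.75 BTU/hr

256524.75 BTU/hr


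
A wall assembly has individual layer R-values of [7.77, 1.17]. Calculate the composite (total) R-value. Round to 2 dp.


R_total = 7.77 + 1.17 = 8.94

8.94


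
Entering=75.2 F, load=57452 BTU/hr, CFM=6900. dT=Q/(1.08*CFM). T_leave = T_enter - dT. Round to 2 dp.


dT = 57452/(1.08*6900) = 7.7096
T_leave = 75.2 - 7.7096 = 67.49 F

67.49 F


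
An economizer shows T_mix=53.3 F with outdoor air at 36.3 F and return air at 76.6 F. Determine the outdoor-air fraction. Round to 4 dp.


frac = (53.3 - 76.6) / (36.3 - 76.6) = 0.5782

0.5782


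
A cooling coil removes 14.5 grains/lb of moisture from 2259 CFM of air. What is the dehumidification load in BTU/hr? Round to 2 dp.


Q = 0.68 * 2259 * 14.5 = 22273.74 BTU/hr

22273.74 BTU/hr


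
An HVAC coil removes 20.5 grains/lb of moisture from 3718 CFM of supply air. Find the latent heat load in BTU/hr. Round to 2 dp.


Q = 0.68 * 3718 * 20.5 = 51828.92 BTU/hr

51828.92 BTU/hr


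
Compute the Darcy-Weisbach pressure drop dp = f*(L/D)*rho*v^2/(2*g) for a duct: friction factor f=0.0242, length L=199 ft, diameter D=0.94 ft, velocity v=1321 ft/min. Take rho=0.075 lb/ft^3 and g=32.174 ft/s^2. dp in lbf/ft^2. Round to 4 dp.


v_fps = 1321/60 = 22.0167 ft/s
dp = 0.0242*(199/0.94)*0.075*22.0167^2/(2*32.174) = 2.8945 lbf/ft^2

2.8945 lbf/ft^2


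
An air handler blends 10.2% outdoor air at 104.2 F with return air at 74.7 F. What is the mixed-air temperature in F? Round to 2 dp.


T_mix = 74.7 + (10.2/100)*(104.2-74.7) = 77.71 F

77.71 F


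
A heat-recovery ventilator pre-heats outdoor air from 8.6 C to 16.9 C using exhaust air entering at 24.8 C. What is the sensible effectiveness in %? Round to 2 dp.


eff = (16.9-8.6)/(24.8-8.6)*100 = 51.23 %

51.23 %


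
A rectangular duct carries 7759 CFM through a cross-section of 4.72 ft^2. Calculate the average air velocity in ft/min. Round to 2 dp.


V = 7759 / 4.72 = 1643.86 ft/min

1643.86 ft/min


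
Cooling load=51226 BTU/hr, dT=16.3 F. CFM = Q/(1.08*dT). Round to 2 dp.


CFM = 51226 / (1.08 * 16.3) = 2909.91

2909.91 CFM


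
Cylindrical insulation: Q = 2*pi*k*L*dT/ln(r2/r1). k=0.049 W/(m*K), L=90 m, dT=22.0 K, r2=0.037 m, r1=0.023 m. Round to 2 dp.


Q = 2*pi*0.049*90*22.0/ln(0.037/0.023) = 1282.21 W

1282.21 W


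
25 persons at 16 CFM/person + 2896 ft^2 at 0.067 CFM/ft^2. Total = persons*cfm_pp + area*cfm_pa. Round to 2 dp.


Total = 25*16 + 2896*0.067 = 594.03 CFM

594.03 CFM


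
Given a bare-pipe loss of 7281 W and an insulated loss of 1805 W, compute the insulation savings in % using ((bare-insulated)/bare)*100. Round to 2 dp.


Savings = ((7281-1805)/7281)*100 = 75.21 %

75.21 %


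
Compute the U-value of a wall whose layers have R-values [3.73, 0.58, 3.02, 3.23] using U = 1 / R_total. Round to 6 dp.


R_total = 3.73 + 0.58 + 3.02 + 3.23 = 10.56
U = 1/10.56 = 0.094697

0.094697


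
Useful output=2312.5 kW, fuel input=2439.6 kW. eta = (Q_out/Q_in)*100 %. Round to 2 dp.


eta = (2312.5/2439.6)*100 = 94.79 %

94.79 %


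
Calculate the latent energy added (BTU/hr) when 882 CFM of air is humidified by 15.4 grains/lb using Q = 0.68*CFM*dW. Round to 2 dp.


Q = 0.68 * 882 * 15.4 = 9236.30 BTU/hr

9236.30 BTU/hr


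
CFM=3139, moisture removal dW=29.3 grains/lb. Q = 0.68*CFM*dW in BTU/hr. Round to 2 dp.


Q = 0.68 * 3139 * 29.3 = 62541.44 BTU/hr

62541.44 BTU/hr


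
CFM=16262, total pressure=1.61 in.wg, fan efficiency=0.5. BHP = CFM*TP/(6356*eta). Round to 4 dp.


BHP = 16262 * 1.61 / (6356 * 0.5) = 8.2385 hp

8.2385 hp


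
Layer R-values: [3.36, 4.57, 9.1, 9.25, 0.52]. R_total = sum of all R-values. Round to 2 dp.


R_total = 3.36 + 4.57 + 9.1 + 9.25 + 0.52 = 26.80

26.80


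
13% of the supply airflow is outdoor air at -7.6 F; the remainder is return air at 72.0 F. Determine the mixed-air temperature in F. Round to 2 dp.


T_mix = 0.13*(-7.6) + 0.87*72.0 = 61.65 F

61.65 F


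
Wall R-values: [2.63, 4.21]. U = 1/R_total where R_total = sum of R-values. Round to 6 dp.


R_total = 2.63 + 4.21 = 6.84
U = 1/6.84 = 0.146199

0.146199


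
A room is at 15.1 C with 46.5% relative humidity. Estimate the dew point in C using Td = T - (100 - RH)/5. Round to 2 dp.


Td = 15.1 - (100-46.5)/5 = 4.40 C

4.40 C


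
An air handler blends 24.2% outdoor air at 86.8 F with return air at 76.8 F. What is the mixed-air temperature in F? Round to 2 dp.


T_mix = 76.8 + (24.2/100)*(86.8-76.8) = 79.22 F

79.22 F


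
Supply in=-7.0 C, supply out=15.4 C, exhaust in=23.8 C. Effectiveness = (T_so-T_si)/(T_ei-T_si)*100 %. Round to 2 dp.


eff = (15.4-(-7.0))/(23.8-(-7.0))*100 = 72.73 %

72.73 %


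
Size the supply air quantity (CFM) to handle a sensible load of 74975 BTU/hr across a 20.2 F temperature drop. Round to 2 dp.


CFM = 74975 / (1.08 * 20.2) = 3436.70

3436.70 CFM


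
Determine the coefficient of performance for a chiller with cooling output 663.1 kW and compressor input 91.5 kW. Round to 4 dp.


COP = 663.1 / 91.5 = 7.2470

7.2470


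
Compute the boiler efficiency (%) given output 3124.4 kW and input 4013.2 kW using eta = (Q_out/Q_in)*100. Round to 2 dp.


eta = (3124.4/4013.2)*100 = 77.85 %

77.85 %


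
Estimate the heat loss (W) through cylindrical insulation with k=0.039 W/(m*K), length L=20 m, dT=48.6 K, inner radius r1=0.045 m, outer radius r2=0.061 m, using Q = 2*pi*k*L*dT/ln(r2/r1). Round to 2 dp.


Q = 2*pi*0.039*20*48.6/ln(0.061/0.045) = 782.95 W

782.95 W


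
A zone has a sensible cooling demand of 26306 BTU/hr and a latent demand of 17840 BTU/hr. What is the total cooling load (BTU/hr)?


Qt = 26306 + 17840 = 44146 BTU/hr

44146 BTU/hr


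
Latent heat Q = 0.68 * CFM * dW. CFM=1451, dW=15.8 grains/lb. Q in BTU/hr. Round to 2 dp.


Q = 0.68 * 1451 * 15.8 = 15589.54 BTU/hr

15589.54 BTU/hr


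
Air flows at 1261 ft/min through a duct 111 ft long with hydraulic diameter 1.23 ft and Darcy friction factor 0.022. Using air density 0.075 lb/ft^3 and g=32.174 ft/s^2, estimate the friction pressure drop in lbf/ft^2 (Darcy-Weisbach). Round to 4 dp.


v_fps = 1261/60 = 21.0167 ft/s
dp = 0.022*(111/1.23)*0.075*21.0167^2/(2*32.174) = 1.0221 lbf/ft^2

1.0221 lbf/ft^2


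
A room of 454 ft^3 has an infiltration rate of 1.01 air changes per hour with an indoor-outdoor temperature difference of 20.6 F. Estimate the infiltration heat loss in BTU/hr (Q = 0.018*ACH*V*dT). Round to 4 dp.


Q = 0.018 * 1.01 * 454 * 20.6 = 170.0266 BTU/hr

170.0266 BTU/hr
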